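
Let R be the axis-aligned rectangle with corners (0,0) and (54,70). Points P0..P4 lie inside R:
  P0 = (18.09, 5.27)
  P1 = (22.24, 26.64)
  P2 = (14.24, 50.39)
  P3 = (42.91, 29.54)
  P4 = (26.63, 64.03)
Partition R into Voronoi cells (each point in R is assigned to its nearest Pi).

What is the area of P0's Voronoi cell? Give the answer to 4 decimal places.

1. box [0,54]×[0,70]: [(0, 0) (54, 0) (54, 70) (0, 70)]
2. ⊥bis P0·P1 via (20.165,15.955): [(0, 19.871) (0, 0) (54, 0) (54, 9.3843)]  |A|=789.8937
3. ⊥bis P0·P2 via (16.165,27.83): [(0, 19.871) (0, 0) (54, 0) (54, 9.3843)]  |A|=789.8937
4. ⊥bis P0·P3 via (30.5,17.405): [(34.6728, 13.1376) (0, 19.871) (0, 0) (47.5193, 0)]  |A|=656.6369
5. ⊥bis P0·P4 via (22.36,34.65): [(34.6728, 13.1376) (0, 19.871) (0, 0) (47.5193, 0)]  |A|=656.6369
6. canonical 4-gon: [(34.6728, 13.1376) (0, 19.871) (0, 0) (47.5193, 0)]
7. shoelace: 656.6369

Area of P0's cell: 656.6369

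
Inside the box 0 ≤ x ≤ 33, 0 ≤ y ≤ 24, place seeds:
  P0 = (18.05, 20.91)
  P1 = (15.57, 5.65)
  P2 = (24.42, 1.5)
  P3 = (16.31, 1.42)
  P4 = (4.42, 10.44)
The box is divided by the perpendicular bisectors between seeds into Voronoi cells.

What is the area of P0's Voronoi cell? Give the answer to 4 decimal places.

1. box [0,33]×[0,24]: [(0, 0) (33, 0) (33, 24) (0, 24)]
2. ⊥bis P0·P1 via (16.81,13.28): [(0, 16.0119) (33, 10.6489) (33, 24) (0, 24)]  |A|=352.0975
3. ⊥bis P0·P2 via (21.235,11.205): [(0, 16.0119) (23.9981, 12.1118) (33, 15.0661) (33, 24) (0, 24)]  |A|=332.216
4. ⊥bis P0·P3 via (17.18,11.165): [(0, 16.0119) (23.9981, 12.1118) (33, 15.0661) (33, 24) (0, 24)]  |A|=332.216
5. ⊥bis P0·P4 via (11.235,15.675): [(12.5419, 13.9736) (23.9981, 12.1118) (33, 15.0661) (33, 24) (4.8401, 24)]  |A|=257.8587
6. canonical 5-gon: [(12.5419, 13.9736) (23.9981, 12.1118) (33, 15.0661) (33, 24) (4.8401, 24)]
7. shoelace: 257.8587

Area of P0's cell: 257.8587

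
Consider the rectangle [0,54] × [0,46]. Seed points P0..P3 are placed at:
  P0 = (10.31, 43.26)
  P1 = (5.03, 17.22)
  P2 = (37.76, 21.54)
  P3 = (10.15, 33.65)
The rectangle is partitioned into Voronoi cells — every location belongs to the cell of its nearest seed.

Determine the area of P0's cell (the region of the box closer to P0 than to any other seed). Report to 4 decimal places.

Area of P0's cell: 241.9847

1. box [0,54]×[0,46]: [(0, 0) (54, 0) (54, 46) (0, 46)]
2. ⊥bis P0·P1 via (7.67,30.24): [(0, 31.7952) (54, 20.8459) (54, 46) (0, 46)]  |A|=1062.6901
3. ⊥bis P0·P2 via (24.035,32.4): [(0, 31.7952) (20.2996, 27.6792) (34.7961, 46) (0, 46)]  |A|=462.9227
4. ⊥bis P0·P3 via (10.23,38.455): [(0, 38.6253) (28.5843, 38.1494) (34.7961, 46) (0, 46)]  |A|=241.9847
5. canonical 4-gon: [(0, 38.6253) (28.5843, 38.1494) (34.7961, 46) (0, 46)]
6. shoelace: 241.9847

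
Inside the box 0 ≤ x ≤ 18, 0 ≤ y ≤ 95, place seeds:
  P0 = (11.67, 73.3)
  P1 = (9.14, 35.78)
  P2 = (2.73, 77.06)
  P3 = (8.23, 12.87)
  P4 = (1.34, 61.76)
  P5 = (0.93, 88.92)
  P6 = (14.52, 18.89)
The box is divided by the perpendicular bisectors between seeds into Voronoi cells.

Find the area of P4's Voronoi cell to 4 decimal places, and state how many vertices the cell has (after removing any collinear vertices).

1. box [0,18]×[0,95]: [(0, 0) (18, 0) (18, 95) (0, 95)]
2. ⊥bis P4·P0 via (6.505,67.53): [(0, 73.3529) (0, 0) (18, 0) (18, 57.2403)]  |A|=1175.3389
3. ⊥bis P4·P1 via (5.24,48.77): [(0, 73.3529) (0, 47.1968) (18, 52.6009) (18, 57.2403)]  |A|=277.1593
4. ⊥bis P4·P2 via (2.035,69.41): [(4.6725, 69.1704) (0, 69.5949) (0, 47.1968) (18, 52.6009) (18, 57.2403)]  |A|=268.3796
5. ⊥bis P4·P3 via (4.785,37.315): [(4.6725, 69.1704) (0, 69.5949) (0, 47.1968) (18, 52.6009) (18, 57.2403)]  |A|=268.3796
6. ⊥bis P4·P5 via (1.135,75.34): [(4.6725, 69.1704) (0, 69.5949) (0, 47.1968) (18, 52.6009) (18, 57.2403)]  |A|=268.3796
7. ⊥bis P4·P6 via (7.93,40.325): [(4.6725, 69.1704) (0, 69.5949) (0, 47.1968) (18, 52.6009) (18, 57.2403)]  |A|=268.3796
8. canonical 5-gon: [(4.6725, 69.1704) (0, 69.5949) (0, 47.1968) (18, 52.6009) (18, 57.2403)]
9. shoelace: 268.3796

Area of P4's cell: 268.3796 (5 vertices)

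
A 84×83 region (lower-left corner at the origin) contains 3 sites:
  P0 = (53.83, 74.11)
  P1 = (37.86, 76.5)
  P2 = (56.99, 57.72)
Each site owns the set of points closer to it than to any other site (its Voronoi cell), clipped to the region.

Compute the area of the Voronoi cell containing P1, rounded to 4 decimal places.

1. box [0,84]×[0,83]: [(0, 0) (84, 0) (84, 83) (0, 83)]
2. ⊥bis P1·P0 via (45.845,75.305): [(0, 0) (34.5752, 0) (46.9966, 83) (0, 83)]  |A|=3385.2291
3. ⊥bis P1·P2 via (47.425,67.11): [(0, 18.8011) (44.1138, 63.7371) (46.9966, 83) (0, 83)]  |A|=1868.6733
4. canonical 4-gon: [(0, 18.8011) (44.1138, 63.7371) (46.9966, 83) (0, 83)]
5. shoelace: 1868.6733

Area of P1's cell: 1868.6733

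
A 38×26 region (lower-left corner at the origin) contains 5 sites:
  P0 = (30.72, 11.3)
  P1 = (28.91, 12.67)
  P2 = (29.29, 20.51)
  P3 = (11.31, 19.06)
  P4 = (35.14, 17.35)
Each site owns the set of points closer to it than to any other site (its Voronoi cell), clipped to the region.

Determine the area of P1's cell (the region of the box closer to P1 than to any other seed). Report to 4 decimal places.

1. box [0,38]×[0,26]: [(0, 0) (38, 0) (38, 26) (0, 26)]
2. ⊥bis P1·P0 via (29.815,11.985): [(0, 0) (20.7435, 0) (38, 22.7988) (38, 26) (0, 26)]  |A|=791.2864
3. ⊥bis P1·P2 via (29.1,16.59): [(0, 18.0005) (0, 0) (20.7435, 0) (33.1519, 16.3936)]  |A|=468.405
4. ⊥bis P1·P3 via (20.11,15.865): [(20.5241, 17.0057) (14.3499, 0) (20.7435, 0) (33.1519, 16.3936)]  |A|=161.668
5. ⊥bis P1·P4 via (32.025,15.01): [(30.9038, 16.5026) (20.5241, 17.0057) (14.3499, 0) (20.7435, 0) (32.0647, 14.9572)]  |A|=159.9941
6. canonical 5-gon: [(30.9038, 16.5026) (20.5241, 17.0057) (14.3499, 0) (20.7435, 0) (32.0647, 14.9572)]
7. shoelace: 159.9941

Area of P1's cell: 159.9941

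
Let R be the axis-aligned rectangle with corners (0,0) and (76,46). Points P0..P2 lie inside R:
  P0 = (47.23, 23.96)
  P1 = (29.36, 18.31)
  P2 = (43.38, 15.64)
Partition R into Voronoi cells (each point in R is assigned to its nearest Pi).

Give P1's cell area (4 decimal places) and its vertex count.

1. box [0,76]×[0,46]: [(0, 0) (76, 0) (76, 46) (0, 46)]
2. ⊥bis P1·P0 via (38.295,21.135): [(0, 0) (44.9773, 0) (30.4334, 46) (0, 46)]  |A|=1734.4456
3. ⊥bis P1·P2 via (36.37,16.975): [(0, 0) (33.1372, 0) (37.5881, 23.3709) (30.4334, 46) (0, 46)]  |A|=1596.0889
4. canonical 5-gon: [(0, 0) (33.1372, 0) (37.5881, 23.3709) (30.4334, 46) (0, 46)]
5. shoelace: 1596.0889

Area of P1's cell: 1596.0889 (5 vertices)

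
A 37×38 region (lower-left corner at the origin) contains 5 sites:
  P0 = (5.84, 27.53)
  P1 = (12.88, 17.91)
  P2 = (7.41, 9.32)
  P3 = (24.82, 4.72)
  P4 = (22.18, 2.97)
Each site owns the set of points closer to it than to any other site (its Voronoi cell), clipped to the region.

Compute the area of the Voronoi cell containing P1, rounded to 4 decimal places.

1. box [0,37]×[0,38]: [(0, 0) (37, 0) (37, 38) (0, 38)]
2. ⊥bis P1·P0 via (9.36,22.72): [(0, 15.8703) (0, 0) (37, 0) (37, 38) (30.2398, 38)]  |A|=1071.401
3. ⊥bis P1·P2 via (10.145,13.615): [(3.0724, 18.1187) (31.5258, 0) (37, 0) (37, 38) (30.2398, 38)]  |A|=761.4175
4. ⊥bis P1·P3 via (18.85,11.315): [(3.0724, 18.1187) (16.7468, 9.4111) (37, 27.7449) (37, 38) (30.2398, 38)]  |A|=454.6958
5. ⊥bis P1·P4 via (17.53,10.44): [(3.0724, 18.1187) (16.3169, 9.6848) (18.6614, 11.1443) (37, 27.7449) (37, 38) (30.2398, 38)]  |A|=454.0612
6. canonical 6-gon: [(3.0724, 18.1187) (16.3169, 9.6848) (18.6614, 11.1443) (37, 27.7449) (37, 38) (30.2398, 38)]
7. shoelace: 454.0612

Area of P1's cell: 454.0612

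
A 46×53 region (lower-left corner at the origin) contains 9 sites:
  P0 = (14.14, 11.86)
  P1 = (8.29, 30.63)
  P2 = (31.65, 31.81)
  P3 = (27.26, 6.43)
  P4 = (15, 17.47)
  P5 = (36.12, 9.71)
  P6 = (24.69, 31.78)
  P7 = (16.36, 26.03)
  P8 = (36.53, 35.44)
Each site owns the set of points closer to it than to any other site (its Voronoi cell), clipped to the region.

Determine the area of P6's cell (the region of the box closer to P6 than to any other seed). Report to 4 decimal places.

Area of P6's cell: 306.8018

1. box [0,46]×[0,53]: [(0, 0) (46, 0) (46, 53) (0, 53)]
2. ⊥bis P6·P0 via (19.415,21.82): [(0, 32.1025) (46, 7.7401) (46, 53) (0, 53)]  |A|=1521.6194
3. ⊥bis P6·P1 via (16.49,31.205): [(17.0607, 23.0669) (46, 7.7401) (46, 53) (14.9617, 53)]  |A|=1119.4323
4. ⊥bis P6·P2 via (28.17,31.795): [(17.0607, 23.0669) (28.2331, 17.1498) (28.0786, 53) (14.9617, 53)]  |A|=396.1255
5. ⊥bis P6·P3 via (25.975,19.105): [(17.0607, 23.0669) (24.7717, 18.983) (28.2237, 19.333) (28.0786, 53) (14.9617, 53)]  |A|=392.3555
6. ⊥bis P6·P4 via (19.845,24.625): [(16.8072, 26.6821) (27.7335, 19.2833) (28.2237, 19.333) (28.0786, 53) (14.9617, 53)]  |A|=366.3373
7. ⊥bis P6·P5 via (30.405,20.745): [(16.8072, 26.6821) (27.6681, 19.3276) (28.2225, 19.6147) (28.0786, 53) (14.9617, 53)]  |A|=366.2465
8. ⊥bis P6·P7 via (20.525,28.905): [(16.2133, 35.1514) (26.6691, 20.0041) (27.6681, 19.3276) (28.2225, 19.6147) (28.0786, 53) (14.9617, 53)]  |A|=326.4676
9. ⊥bis P6·P8 via (30.61,33.61): [(16.2133, 35.1514) (26.6691, 20.0041) (27.6681, 19.3276) (28.2225, 19.6147) (28.1276, 41.6406) (24.6161, 53) (14.9617, 53)]  |A|=306.8018
10. canonical 7-gon: [(16.2133, 35.1514) (26.6691, 20.0041) (27.6681, 19.3276) (28.2225, 19.6147) (28.1276, 41.6406) (24.6161, 53) (14.9617, 53)]
11. shoelace: 306.8018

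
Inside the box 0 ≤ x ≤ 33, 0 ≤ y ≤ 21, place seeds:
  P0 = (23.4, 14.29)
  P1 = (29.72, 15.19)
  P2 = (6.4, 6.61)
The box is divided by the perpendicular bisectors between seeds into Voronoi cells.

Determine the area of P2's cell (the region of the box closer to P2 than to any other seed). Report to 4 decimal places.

1. box [0,33]×[0,21]: [(0, 0) (33, 0) (33, 21) (0, 21)]
2. ⊥bis P2·P0 via (14.9,10.45): [(0, 0) (19.6209, 0) (10.1339, 21) (0, 21)]  |A|=312.4256
3. ⊥bis P2·P1 via (18.06,10.9): [(0, 0) (19.6209, 0) (10.1339, 21) (0, 21)]  |A|=312.4256
4. canonical 4-gon: [(0, 0) (19.6209, 0) (10.1339, 21) (0, 21)]
5. shoelace: 312.4256

Area of P2's cell: 312.4256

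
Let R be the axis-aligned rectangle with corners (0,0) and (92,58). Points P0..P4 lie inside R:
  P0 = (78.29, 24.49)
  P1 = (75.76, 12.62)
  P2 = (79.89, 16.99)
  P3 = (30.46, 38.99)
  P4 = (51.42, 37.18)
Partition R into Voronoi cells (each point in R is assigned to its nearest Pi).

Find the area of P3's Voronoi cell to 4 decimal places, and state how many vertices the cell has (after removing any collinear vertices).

Area of P3's cell: 2329.0170 (4 vertices)

1. box [0,92]×[0,58]: [(0, 0) (92, 0) (92, 58) (0, 58)]
2. ⊥bis P3·P0 via (54.375,31.74): [(0, 0) (44.7528, 0) (62.3359, 58) (0, 58)]  |A|=3105.5723
3. ⊥bis P3·P1 via (53.11,25.805): [(0, 0) (38.0884, 0) (51.9952, 23.8899) (62.3359, 58) (0, 58)]  |A|=3025.9665
4. ⊥bis P3·P2 via (55.175,27.99): [(0, 0) (38.0884, 0) (51.9952, 23.8899) (62.3359, 58) (0, 58)]  |A|=3025.9665
5. ⊥bis P3·P4 via (40.94,38.085): [(0, 0) (37.6512, 0) (42.6598, 58) (0, 58)]  |A|=2329.017
6. canonical 4-gon: [(0, 0) (37.6512, 0) (42.6598, 58) (0, 58)]
7. shoelace: 2329.017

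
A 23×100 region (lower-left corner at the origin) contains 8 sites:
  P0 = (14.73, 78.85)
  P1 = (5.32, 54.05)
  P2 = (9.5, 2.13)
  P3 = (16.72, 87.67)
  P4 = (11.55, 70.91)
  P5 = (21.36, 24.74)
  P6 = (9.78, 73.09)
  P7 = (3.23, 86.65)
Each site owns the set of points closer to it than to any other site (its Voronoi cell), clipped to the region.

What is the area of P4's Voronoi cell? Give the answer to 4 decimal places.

Area of P4's cell: 212.0904

1. box [0,23]×[0,100]: [(0, 0) (23, 0) (23, 100) (0, 100)]
2. ⊥bis P4·P0 via (13.14,74.88): [(0, 80.1426) (0, 0) (23, 0) (23, 70.931)]  |A|=1737.347
3. ⊥bis P4·P1 via (8.435,62.48): [(0, 80.1426) (0, 65.5968) (23, 57.098) (23, 70.931)]  |A|=326.3559
4. ⊥bis P4·P2 via (10.525,36.52): [(0, 80.1426) (0, 65.5968) (23, 57.098) (23, 70.931)]  |A|=326.3559
5. ⊥bis P4·P3 via (14.135,79.29): [(0, 80.1426) (0, 65.5968) (23, 57.098) (23, 70.931)]  |A|=326.3559
6. ⊥bis P4·P5 via (16.455,47.825): [(0, 80.1426) (0, 65.5968) (23, 57.098) (23, 70.931)]  |A|=326.3559
7. ⊥bis P4·P6 via (10.665,72): [(13.858, 74.5925) (1.9096, 64.8912) (23, 57.098) (23, 70.931)]  |A|=212.0904
8. ⊥bis P4·P7 via (7.39,78.78): [(13.858, 74.5925) (1.9096, 64.8912) (23, 57.098) (23, 70.931)]  |A|=212.0904
9. canonical 4-gon: [(13.858, 74.5925) (1.9096, 64.8912) (23, 57.098) (23, 70.931)]
10. shoelace: 212.0904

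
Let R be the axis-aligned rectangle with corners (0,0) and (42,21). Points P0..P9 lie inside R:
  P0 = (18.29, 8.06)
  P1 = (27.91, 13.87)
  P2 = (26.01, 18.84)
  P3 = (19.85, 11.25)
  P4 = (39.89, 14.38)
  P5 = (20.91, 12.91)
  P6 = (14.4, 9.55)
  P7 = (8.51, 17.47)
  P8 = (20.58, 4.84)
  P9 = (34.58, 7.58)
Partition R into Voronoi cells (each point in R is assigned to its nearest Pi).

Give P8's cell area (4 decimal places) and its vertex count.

1. box [0,42]×[0,21]: [(0, 0) (42, 0) (42, 21) (0, 21)]
2. ⊥bis P8·P0 via (19.435,6.45): [(10.3656, 0) (42, 0) (42, 21) (39.894, 21)]  |A|=354.275
3. ⊥bis P8·P1 via (24.245,9.355): [(23.9063, 9.6299) (10.3656, 0) (35.7696, 0)]  |A|=122.3196
4. ⊥bis P8·P2 via (23.295,11.84): [(23.9063, 9.6299) (10.3656, 0) (35.7696, 0)]  |A|=122.3196
5. ⊥bis P8·P3 via (20.215,8.045): [(25.1644, 8.6087) (21.9566, 8.2433) (10.3656, 0) (35.7696, 0)]  |A|=120.4518
6. ⊥bis P8·P4 via (30.235,9.61): [(34.4559, 1.0664) (25.1644, 8.6087) (21.9566, 8.2433) (10.3656, 0) (34.9828, 0)]  |A|=120.0322
7. ⊥bis P8·P5 via (20.745,8.875): [(34.4559, 1.0664) (25.1644, 8.6087) (21.9566, 8.2433) (10.3656, 0) (34.9828, 0)]  |A|=120.0322
8. ⊥bis P8·P6 via (17.49,7.195): [(34.4559, 1.0664) (25.1644, 8.6087) (21.9566, 8.2433) (13.9484, 2.548) (12.0064, 0) (34.9828, 0)]  |A|=117.9418
9. ⊥bis P8·P7 via (14.545,11.155): [(34.4559, 1.0664) (25.1644, 8.6087) (21.9566, 8.2433) (13.9484, 2.548) (12.0064, 0) (34.9828, 0)]  |A|=117.9418
10. ⊥bis P8·P9 via (27.58,6.21): [(27.4781, 6.7306) (25.1644, 8.6087) (21.9566, 8.2433) (13.9484, 2.548) (12.0064, 0) (28.7954, 0)]  |A|=94.891
11. canonical 6-gon: [(27.4781, 6.7306) (25.1644, 8.6087) (21.9566, 8.2433) (13.9484, 2.548) (12.0064, 0) (28.7954, 0)]
12. shoelace: 94.891

Area of P8's cell: 94.8910 (6 vertices)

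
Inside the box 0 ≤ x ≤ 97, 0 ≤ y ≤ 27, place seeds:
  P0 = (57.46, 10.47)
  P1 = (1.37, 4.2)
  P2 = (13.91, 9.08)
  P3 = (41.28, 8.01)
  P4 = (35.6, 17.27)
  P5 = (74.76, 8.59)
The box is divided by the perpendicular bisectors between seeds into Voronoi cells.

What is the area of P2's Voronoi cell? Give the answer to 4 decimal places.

1. box [0,97]×[0,27]: [(0, 0) (97, 0) (97, 27) (0, 27)]
2. ⊥bis P2·P0 via (35.685,9.775): [(0, 0) (35.997, 0) (35.1352, 27) (0, 27)]  |A|=960.2849
3. ⊥bis P2·P1 via (7.64,6.64): [(0, 26.2723) (10.224, 0) (35.997, 0) (35.1352, 27) (0, 27)]  |A|=825.9811
4. ⊥bis P2·P3 via (27.595,8.545): [(0, 26.2723) (10.224, 0) (27.2609, 0) (28.3165, 27) (0, 27)]  |A|=615.9914
5. ⊥bis P2·P4 via (24.755,13.175): [(0, 26.2723) (10.224, 0) (27.2609, 0) (27.4926, 5.9249) (19.5348, 27) (0, 27)]  |A|=523.4539
6. ⊥bis P2·P5 via (44.335,8.835): [(0, 26.2723) (10.224, 0) (27.2609, 0) (27.4926, 5.9249) (19.5348, 27) (0, 27)]  |A|=523.4539
7. canonical 6-gon: [(0, 26.2723) (10.224, 0) (27.2609, 0) (27.4926, 5.9249) (19.5348, 27) (0, 27)]
8. shoelace: 523.4539

Area of P2's cell: 523.4539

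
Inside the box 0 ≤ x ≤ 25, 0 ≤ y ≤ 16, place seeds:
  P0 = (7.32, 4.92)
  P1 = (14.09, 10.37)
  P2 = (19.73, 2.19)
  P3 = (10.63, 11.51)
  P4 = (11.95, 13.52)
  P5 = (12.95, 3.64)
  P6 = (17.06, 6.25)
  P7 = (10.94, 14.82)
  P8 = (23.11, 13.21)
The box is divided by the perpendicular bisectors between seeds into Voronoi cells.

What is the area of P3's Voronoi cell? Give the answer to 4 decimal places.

Area of P3's cell: 45.1630

1. box [0,25]×[0,16]: [(0, 0) (25, 0) (25, 16) (0, 16)]
2. ⊥bis P3·P0 via (8.975,8.215): [(0, 12.7229) (25, 0.166) (25, 16) (0, 16)]  |A|=238.8881
3. ⊥bis P3·P1 via (12.36,10.94): [(0, 12.7229) (11.109, 7.1431) (14.0272, 16) (0, 16)]  |A|=80.3209
4. ⊥bis P3·P2 via (15.18,6.85): [(0, 12.7229) (11.109, 7.1431) (14.0272, 16) (0, 16)]  |A|=80.3209
5. ⊥bis P3·P4 via (11.29,12.515): [(0, 12.7229) (11.109, 7.1431) (12.5963, 11.6571) (5.9833, 16) (0, 16)]  |A|=62.8542
6. ⊥bis P3·P5 via (11.79,7.575): [(0, 12.7229) (10.8191, 7.2888) (11.1933, 7.3991) (12.5963, 11.6571) (5.9833, 16) (0, 16)]  |A|=62.8109
7. ⊥bis P3·P6 via (13.845,8.88): [(0, 12.7229) (10.8191, 7.2888) (11.1933, 7.3991) (12.5963, 11.6571) (5.9833, 16) (0, 16)]  |A|=62.8109
8. ⊥bis P3·P7 via (10.785,13.165): [(0, 14.1751) (0, 12.7229) (10.8191, 7.2888) (11.1933, 7.3991) (12.5963, 11.6571) (10.2196, 13.218)]  |A|=45.163
9. ⊥bis P3·P8 via (16.87,12.36): [(0, 14.1751) (0, 12.7229) (10.8191, 7.2888) (11.1933, 7.3991) (12.5963, 11.6571) (10.2196, 13.218)]  |A|=45.163
10. canonical 6-gon: [(0, 14.1751) (0, 12.7229) (10.8191, 7.2888) (11.1933, 7.3991) (12.5963, 11.6571) (10.2196, 13.218)]
11. shoelace: 45.163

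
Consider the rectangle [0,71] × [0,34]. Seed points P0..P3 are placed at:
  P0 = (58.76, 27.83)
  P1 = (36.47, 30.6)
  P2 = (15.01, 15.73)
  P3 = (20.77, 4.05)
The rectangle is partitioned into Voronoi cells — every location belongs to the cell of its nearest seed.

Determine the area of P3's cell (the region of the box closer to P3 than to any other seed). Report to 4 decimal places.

Area of P3's cell: 452.8251

1. box [0,71]×[0,34]: [(0, 0) (71, 0) (71, 34) (0, 34)]
2. ⊥bis P3·P0 via (39.765,15.94): [(0, 0) (49.7427, 0) (28.4603, 34) (0, 34)]  |A|=1329.4506
3. ⊥bis P3·P1 via (28.62,17.325): [(0, 0) (49.7427, 0) (44.9383, 7.6754) (0.4212, 34) (0, 34)]  |A|=960.3921
4. ⊥bis P3·P2 via (17.89,9.89): [(0, 1.0675) (0, 0) (49.7427, 0) (44.9383, 7.6754) (30.5965, 16.1562)]  |A|=452.8251
5. canonical 5-gon: [(0, 1.0675) (0, 0) (49.7427, 0) (44.9383, 7.6754) (30.5965, 16.1562)]
6. shoelace: 452.8251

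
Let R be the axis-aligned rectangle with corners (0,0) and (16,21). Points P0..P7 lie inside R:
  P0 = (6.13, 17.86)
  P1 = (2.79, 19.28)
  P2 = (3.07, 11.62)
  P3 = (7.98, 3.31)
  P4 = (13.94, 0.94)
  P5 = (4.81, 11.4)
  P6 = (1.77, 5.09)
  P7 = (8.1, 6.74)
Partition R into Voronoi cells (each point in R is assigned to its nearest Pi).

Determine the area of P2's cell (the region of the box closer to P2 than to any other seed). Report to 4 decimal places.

1. box [0,16]×[0,21]: [(0, 0) (16, 0) (16, 21) (0, 21)]
2. ⊥bis P2·P0 via (4.6,14.74): [(0, 16.9958) (0, 0) (16, 0) (16, 9.1496)]  |A|=209.1631
3. ⊥bis P2·P1 via (2.93,15.45): [(3.1367, 15.4576) (0, 15.3429) (0, 0) (16, 0) (16, 9.1496)]  |A|=206.5708
4. ⊥bis P2·P3 via (5.525,7.465): [(11.8339, 11.1926) (3.1367, 15.4576) (0, 15.3429) (0, 4.2005)]  |A|=73.1163
5. ⊥bis P2·P4 via (8.505,6.28): [(11.8339, 11.1926) (3.1367, 15.4576) (0, 15.3429) (0, 4.2005)]  |A|=73.1163
6. ⊥bis P2·P5 via (3.94,11.51): [(3.2593, 6.1263) (4.3631, 14.8562) (3.1367, 15.4576) (0, 15.3429) (0, 4.2005)]  |A|=38.4849
7. ⊥bis P2·P6 via (2.42,8.355): [(3.5136, 8.1373) (4.3631, 14.8562) (3.1367, 15.4576) (0, 15.3429) (0, 8.8368)]  |A|=27.3076
8. ⊥bis P2·P7 via (5.585,9.18): [(3.5136, 8.1373) (4.3631, 14.8562) (3.1367, 15.4576) (0, 15.3429) (0, 8.8368)]  |A|=27.3076
9. canonical 5-gon: [(3.5136, 8.1373) (4.3631, 14.8562) (3.1367, 15.4576) (0, 15.3429) (0, 8.8368)]
10. shoelace: 27.3076

Area of P2's cell: 27.3076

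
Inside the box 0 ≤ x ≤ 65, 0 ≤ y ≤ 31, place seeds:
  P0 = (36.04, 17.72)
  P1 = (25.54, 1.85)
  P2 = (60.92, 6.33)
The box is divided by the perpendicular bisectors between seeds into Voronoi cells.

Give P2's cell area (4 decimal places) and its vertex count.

Area of P2's cell: 462.2927 (5 vertices)

1. box [0,65]×[0,31]: [(0, 0) (65, 0) (65, 31) (0, 31)]
2. ⊥bis P2·P0 via (48.48,12.025): [(42.975, 0) (65, 0) (65, 31) (57.1667, 31)]  |A|=462.8038
3. ⊥bis P2·P1 via (43.23,4.09): [(43.5804, 1.3225) (43.7479, 0) (65, 0) (65, 31) (57.1667, 31)]  |A|=462.2927
4. canonical 5-gon: [(43.5804, 1.3225) (43.7479, 0) (65, 0) (65, 31) (57.1667, 31)]
5. shoelace: 462.2927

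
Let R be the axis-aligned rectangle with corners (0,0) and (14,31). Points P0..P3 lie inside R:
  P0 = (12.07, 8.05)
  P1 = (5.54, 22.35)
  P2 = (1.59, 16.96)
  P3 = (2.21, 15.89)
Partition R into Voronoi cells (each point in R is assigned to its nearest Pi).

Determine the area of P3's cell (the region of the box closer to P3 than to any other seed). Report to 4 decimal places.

1. box [0,14]×[0,31]: [(0, 0) (14, 0) (14, 31) (0, 31)]
2. ⊥bis P3·P0 via (7.14,11.97): [(0, 2.9904) (14, 20.5975) (14, 31) (0, 31)]  |A|=268.885
3. ⊥bis P3·P1 via (3.875,19.12): [(0, 21.1175) (0, 2.9904) (10.2232, 15.8476)]  |A|=92.6588
4. ⊥bis P3·P2 via (1.9,16.425): [(5.2912, 18.39) (0, 15.3241) (0, 2.9904) (10.2232, 15.8476)]  |A|=77.3318
5. canonical 4-gon: [(5.2912, 18.39) (0, 15.3241) (0, 2.9904) (10.2232, 15.8476)]
6. shoelace: 77.3318

Area of P3's cell: 77.3318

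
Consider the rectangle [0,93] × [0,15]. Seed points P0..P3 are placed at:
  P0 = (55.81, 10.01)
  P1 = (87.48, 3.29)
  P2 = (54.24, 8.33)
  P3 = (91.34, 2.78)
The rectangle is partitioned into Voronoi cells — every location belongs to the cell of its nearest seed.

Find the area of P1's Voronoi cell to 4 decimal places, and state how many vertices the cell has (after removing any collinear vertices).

Area of P1's cell: 272.6186 (4 vertices)

1. box [0,93]×[0,15]: [(0, 0) (93, 0) (93, 15) (0, 15)]
2. ⊥bis P1·P0 via (71.645,6.65): [(70.2339, 0) (93, 0) (93, 15) (73.4168, 15)]  |A|=317.6196
3. ⊥bis P1·P2 via (70.86,5.81): [(70.2339, 0) (93, 0) (93, 15) (73.4168, 15)]  |A|=317.6196
4. ⊥bis P1·P3 via (89.41,3.035): [(70.2339, 0) (89.009, 0) (90.9909, 15) (73.4168, 15)]  |A|=272.6186
5. canonical 4-gon: [(70.2339, 0) (89.009, 0) (90.9909, 15) (73.4168, 15)]
6. shoelace: 272.6186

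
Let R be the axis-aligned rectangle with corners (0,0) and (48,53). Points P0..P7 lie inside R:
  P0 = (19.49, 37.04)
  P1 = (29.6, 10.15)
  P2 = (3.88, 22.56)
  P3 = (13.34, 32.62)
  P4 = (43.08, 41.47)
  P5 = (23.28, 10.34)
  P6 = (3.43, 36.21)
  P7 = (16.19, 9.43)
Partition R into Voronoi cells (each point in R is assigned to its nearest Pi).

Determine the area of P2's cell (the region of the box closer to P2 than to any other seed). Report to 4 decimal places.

1. box [0,48]×[0,53]: [(0, 0) (48, 0) (48, 53) (0, 53)]
2. ⊥bis P2·P0 via (11.685,29.8): [(0, 42.3969) (0, 0) (39.3278, 0)]  |A|=833.6879
3. ⊥bis P2·P1 via (16.74,16.355): [(19.2778, 21.6147) (0, 42.3969) (0, 0) (8.8486, 0)]  |A|=504.2897
4. ⊥bis P2·P3 via (8.61,27.59): [(17.9315, 18.8244) (0, 35.6865) (0, 0) (8.8486, 0)]  |A|=403.2418
5. ⊥bis P2·P4 via (23.48,32.015): [(17.9315, 18.8244) (0, 35.6865) (0, 0) (8.8486, 0)]  |A|=403.2418
6. ⊥bis P2·P5 via (13.58,16.45): [(16.138, 20.511) (0, 35.6865) (0, 0) (3.2182, 0)]  |A|=320.9584
7. ⊥bis P2·P6 via (3.655,29.385): [(16.138, 20.511) (6.598, 29.482) (0, 29.2645) (0, 0) (3.2182, 0)]  |A|=299.7724
8. ⊥bis P2·P7 via (10.035,15.995): [(15.4959, 21.1148) (6.598, 29.482) (0, 29.2645) (0, 6.5867)]  |A|=204.2771
9. canonical 4-gon: [(15.4959, 21.1148) (6.598, 29.482) (0, 29.2645) (0, 6.5867)]
10. shoelace: 204.2771

Area of P2's cell: 204.2771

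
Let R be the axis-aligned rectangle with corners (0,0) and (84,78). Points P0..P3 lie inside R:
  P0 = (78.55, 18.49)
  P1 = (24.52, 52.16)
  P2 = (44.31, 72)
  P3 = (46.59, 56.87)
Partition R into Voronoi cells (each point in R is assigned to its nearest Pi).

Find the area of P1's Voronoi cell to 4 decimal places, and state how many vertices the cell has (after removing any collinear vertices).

1. box [0,84]×[0,78]: [(0, 0) (84, 0) (84, 78) (0, 78)]
2. ⊥bis P1·P0 via (51.535,35.325): [(0, 0) (29.5214, 0) (78.1289, 78) (0, 78)]  |A|=4198.3623
3. ⊥bis P1·P2 via (34.415,62.08): [(0, 0) (29.5214, 0) (55.2543, 41.2933) (18.4548, 78) (0, 78)]  |A|=3103.1416
4. ⊥bis P1·P3 via (35.555,54.515): [(0, 0) (29.5214, 0) (42.6821, 21.1189) (33.8122, 62.6813) (18.4548, 78) (0, 78)]  |A|=2752.4053
5. canonical 6-gon: [(0, 0) (29.5214, 0) (42.6821, 21.1189) (33.8122, 62.6813) (18.4548, 78) (0, 78)]
6. shoelace: 2752.4053

Area of P1's cell: 2752.4053 (6 vertices)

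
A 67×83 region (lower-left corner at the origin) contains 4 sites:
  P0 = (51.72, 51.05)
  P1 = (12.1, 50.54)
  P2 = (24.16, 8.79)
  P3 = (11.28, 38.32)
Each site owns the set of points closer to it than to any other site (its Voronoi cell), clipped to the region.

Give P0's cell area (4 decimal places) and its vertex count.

1. box [0,67]×[0,83]: [(0, 0) (67, 0) (67, 83) (0, 83)]
2. ⊥bis P0·P1 via (31.91,50.795): [(32.5638, 0) (67, 0) (67, 83) (31.4954, 83)]  |A|=2902.5392
3. ⊥bis P0·P2 via (37.94,29.92): [(32.1299, 33.7091) (67, 10.9684) (67, 83) (31.4954, 83)]  |A|=2130.8994
4. ⊥bis P0·P3 via (31.5,44.685): [(32.0095, 43.0665) (35.6849, 31.3907) (67, 10.9684) (67, 83) (31.4954, 83)]  |A|=2114.4064
5. canonical 5-gon: [(32.0095, 43.0665) (35.6849, 31.3907) (67, 10.9684) (67, 83) (31.4954, 83)]
6. shoelace: 2114.4064

Area of P0's cell: 2114.4064 (5 vertices)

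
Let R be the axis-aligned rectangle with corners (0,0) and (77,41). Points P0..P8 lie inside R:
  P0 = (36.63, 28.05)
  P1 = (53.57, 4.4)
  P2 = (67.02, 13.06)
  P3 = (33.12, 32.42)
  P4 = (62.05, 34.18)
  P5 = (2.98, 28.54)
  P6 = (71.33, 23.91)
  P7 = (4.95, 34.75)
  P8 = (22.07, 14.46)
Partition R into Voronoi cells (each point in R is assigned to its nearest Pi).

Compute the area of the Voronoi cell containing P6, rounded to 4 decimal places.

Area of P6's cell: 203.0567

1. box [0,77]×[0,41]: [(0, 0) (77, 0) (77, 41) (0, 41)]
2. ⊥bis P6·P0 via (53.98,25.98): [(50.8804, 0) (77, 0) (77, 41) (55.772, 41)]  |A|=970.6262
3. ⊥bis P6·P1 via (62.45,14.155): [(53.5372, 22.2684) (77, 0.9101) (77, 41) (55.772, 41)]  |A|=669.1286
4. ⊥bis P6·P2 via (69.175,18.485): [(53.8138, 24.587) (77, 15.3766) (77, 41) (55.772, 41)]  |A|=471.2616
5. ⊥bis P6·P3 via (52.225,28.165): [(53.8138, 24.587) (77, 15.3766) (77, 41) (55.772, 41)]  |A|=471.2616
6. ⊥bis P6·P4 via (66.69,29.045): [(59.331, 22.3954) (77, 15.3766) (77, 38.3611)]  |A|=203.0567
7. ⊥bis P6·P5 via (37.155,26.225): [(59.331, 22.3954) (77, 15.3766) (77, 38.3611)]  |A|=203.0567
8. ⊥bis P6·P7 via (38.14,29.33): [(59.331, 22.3954) (77, 15.3766) (77, 38.3611)]  |A|=203.0567
9. ⊥bis P6·P8 via (46.7,19.185): [(59.331, 22.3954) (77, 15.3766) (77, 38.3611)]  |A|=203.0567
10. canonical 3-gon: [(59.331, 22.3954) (77, 15.3766) (77, 38.3611)]
11. shoelace: 203.0567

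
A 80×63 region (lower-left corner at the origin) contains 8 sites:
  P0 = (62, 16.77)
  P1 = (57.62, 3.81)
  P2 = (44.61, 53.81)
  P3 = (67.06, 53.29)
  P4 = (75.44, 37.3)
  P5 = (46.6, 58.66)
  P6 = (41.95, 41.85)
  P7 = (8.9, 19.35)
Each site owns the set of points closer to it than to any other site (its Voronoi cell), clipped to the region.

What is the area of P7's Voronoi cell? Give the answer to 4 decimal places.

1. box [0,80]×[0,63]: [(0, 0) (80, 0) (80, 63) (0, 63)]
2. ⊥bis P7·P0 via (35.45,18.06): [(0, 0) (34.5725, 0) (37.6335, 63) (0, 63)]  |A|=2274.4901
3. ⊥bis P7·P1 via (33.26,11.58): [(0, 0) (29.5664, 0) (35.4721, 18.5153) (37.6335, 63) (0, 63)]  |A|=2228.1451
4. ⊥bis P7·P2 via (26.755,36.58): [(0, 0) (29.5664, 0) (35.4721, 18.5153) (35.8899, 27.1137) (1.2598, 63) (0, 63)]  |A|=1575.4868
5. ⊥bis P7·P3 via (37.98,36.32): [(0, 0) (29.5664, 0) (35.4721, 18.5153) (35.8899, 27.1137) (1.2598, 63) (0, 63)]  |A|=1575.4868
6. ⊥bis P7·P4 via (42.17,28.325): [(0, 0) (29.5664, 0) (35.4721, 18.5153) (35.8899, 27.1137) (1.2598, 63) (0, 63)]  |A|=1575.4868
7. ⊥bis P7·P5 via (27.75,39.005): [(0, 0) (29.5664, 0) (35.4721, 18.5153) (35.8899, 27.1137) (1.2598, 63) (0, 63)]  |A|=1575.4868
8. ⊥bis P7·P6 via (25.425,30.6): [(0, 0) (29.5664, 0) (34.8915, 16.6948) (8.4162, 55.584) (1.2598, 63) (0, 63)]  |A|=1416.0349
9. canonical 6-gon: [(0, 0) (29.5664, 0) (34.8915, 16.6948) (8.4162, 55.584) (1.2598, 63) (0, 63)]
10. shoelace: 1416.0349

Area of P7's cell: 1416.0349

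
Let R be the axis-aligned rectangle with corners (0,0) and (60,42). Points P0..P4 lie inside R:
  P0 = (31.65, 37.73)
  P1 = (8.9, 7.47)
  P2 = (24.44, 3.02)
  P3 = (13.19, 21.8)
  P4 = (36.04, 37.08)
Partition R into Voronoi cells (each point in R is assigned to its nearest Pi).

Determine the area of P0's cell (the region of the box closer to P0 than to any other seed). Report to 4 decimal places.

Area of P0's cell: 254.0095

1. box [0,60]×[0,42]: [(0, 0) (60, 0) (60, 42) (0, 42)]
2. ⊥bis P0·P1 via (20.275,22.6): [(0, 37.8431) (50.3355, 0) (60, 0) (60, 42) (0, 42)]  |A|=1567.5746
3. ⊥bis P0·P2 via (28.045,20.375): [(0, 37.8431) (21.398, 21.7557) (60, 13.7373) (60, 42) (0, 42)]  |A|=1197.3021
4. ⊥bis P0·P3 via (22.42,29.765): [(31.0643, 19.7478) (60, 13.7373) (60, 42) (11.8618, 42)]  |A|=944.4903
5. ⊥bis P0·P4 via (33.845,37.405): [(31.0643, 19.7478) (31.2256, 19.7143) (34.5254, 42) (11.8618, 42)]  |A|=254.0095
6. canonical 4-gon: [(31.0643, 19.7478) (31.2256, 19.7143) (34.5254, 42) (11.8618, 42)]
7. shoelace: 254.0095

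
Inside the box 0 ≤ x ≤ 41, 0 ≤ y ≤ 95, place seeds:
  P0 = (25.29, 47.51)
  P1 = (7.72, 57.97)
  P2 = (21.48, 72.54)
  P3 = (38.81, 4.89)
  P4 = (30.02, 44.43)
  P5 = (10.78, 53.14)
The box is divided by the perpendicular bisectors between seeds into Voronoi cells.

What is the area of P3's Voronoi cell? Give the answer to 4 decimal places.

Area of P3's cell: 875.3745

1. box [0,41]×[0,95]: [(0, 0) (41, 0) (41, 95) (0, 95)]
2. ⊥bis P3·P0 via (32.05,26.2): [(0, 16.033) (0, 0) (41, 0) (41, 29.0391)]  |A|=923.9795
3. ⊥bis P3·P1 via (23.265,31.43): [(0, 16.033) (0, 0) (41, 0) (41, 29.0391)]  |A|=923.9795
4. ⊥bis P3·P2 via (30.145,38.715): [(0, 16.033) (0, 0) (41, 0) (41, 29.0391)]  |A|=923.9795
5. ⊥bis P3·P4 via (34.415,24.66): [(10.2858, 19.2959) (0, 16.033) (0, 0) (41, 0) (41, 26.1239)]  |A|=879.2098
6. ⊥bis P3·P5 via (24.795,29.015): [(10.2858, 19.2959) (5.3933, 17.7439) (0, 14.6108) (0, 0) (41, 0) (41, 26.1239)]  |A|=875.3745
7. canonical 6-gon: [(10.2858, 19.2959) (5.3933, 17.7439) (0, 14.6108) (0, 0) (41, 0) (41, 26.1239)]
8. shoelace: 875.3745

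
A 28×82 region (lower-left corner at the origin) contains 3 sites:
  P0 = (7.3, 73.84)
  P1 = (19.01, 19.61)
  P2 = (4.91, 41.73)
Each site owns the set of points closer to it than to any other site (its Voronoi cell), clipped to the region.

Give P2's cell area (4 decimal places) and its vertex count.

Area of P2's cell: 706.3560 (4 vertices)

1. box [0,28]×[0,82]: [(0, 0) (28, 0) (28, 82) (0, 82)]
2. ⊥bis P2·P0 via (6.105,57.785): [(0, 58.2394) (0, 0) (28, 0) (28, 56.1553)]  |A|=1601.5261
3. ⊥bis P2·P1 via (11.96,30.67): [(0, 58.2394) (0, 23.0463) (28, 40.8944) (28, 56.1553)]  |A|=706.356
4. canonical 4-gon: [(0, 58.2394) (0, 23.0463) (28, 40.8944) (28, 56.1553)]
5. shoelace: 706.356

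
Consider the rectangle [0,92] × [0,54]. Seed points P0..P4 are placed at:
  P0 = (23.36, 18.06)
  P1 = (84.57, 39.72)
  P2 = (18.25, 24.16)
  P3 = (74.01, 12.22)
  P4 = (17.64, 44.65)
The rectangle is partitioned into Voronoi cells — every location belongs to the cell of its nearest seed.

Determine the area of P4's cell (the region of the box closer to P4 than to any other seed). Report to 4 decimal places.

Area of P4's cell: 976.8013

1. box [0,92]×[0,54]: [(0, 0) (92, 0) (92, 54) (0, 54)]
2. ⊥bis P4·P0 via (20.5,31.355): [(0, 26.9451) (92, 46.736) (92, 54) (0, 54)]  |A|=1578.6721
3. ⊥bis P4·P1 via (51.105,42.185): [(0, 26.9451) (50.7872, 37.8703) (51.9753, 54) (0, 54)]  |A|=1106.1938
4. ⊥bis P4·P2 via (17.945,34.405): [(0, 33.8708) (37.3659, 34.9832) (50.7872, 37.8703) (51.9753, 54) (0, 54)]  |A|=976.8013
5. ⊥bis P4·P3 via (45.825,28.435): [(0, 33.8708) (37.3659, 34.9832) (50.7872, 37.8703) (51.9753, 54) (0, 54)]  |A|=976.8013
6. canonical 5-gon: [(0, 33.8708) (37.3659, 34.9832) (50.7872, 37.8703) (51.9753, 54) (0, 54)]
7. shoelace: 976.8013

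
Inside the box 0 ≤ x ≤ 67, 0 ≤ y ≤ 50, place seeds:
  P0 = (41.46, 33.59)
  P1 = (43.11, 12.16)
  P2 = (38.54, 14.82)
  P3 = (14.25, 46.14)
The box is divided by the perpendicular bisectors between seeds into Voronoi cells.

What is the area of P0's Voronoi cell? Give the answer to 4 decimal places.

1. box [0,67]×[0,50]: [(0, 0) (67, 0) (67, 50) (0, 50)]
2. ⊥bis P0·P1 via (42.285,22.875): [(0, 19.6193) (67, 24.7779) (67, 50) (0, 50)]  |A|=1862.6938
3. ⊥bis P0·P2 via (40,24.205): [(0, 30.4277) (46.4754, 23.1976) (67, 24.7779) (67, 50) (0, 50)]  |A|=1611.5309
4. ⊥bis P0·P3 via (27.855,39.865): [(21.9288, 27.0163) (46.4754, 23.1976) (67, 24.7779) (67, 50) (32.5295, 50)]  |A|=1023.1073
5. canonical 5-gon: [(21.9288, 27.0163) (46.4754, 23.1976) (67, 24.7779) (67, 50) (32.5295, 50)]
6. shoelace: 1023.1073

Area of P0's cell: 1023.1073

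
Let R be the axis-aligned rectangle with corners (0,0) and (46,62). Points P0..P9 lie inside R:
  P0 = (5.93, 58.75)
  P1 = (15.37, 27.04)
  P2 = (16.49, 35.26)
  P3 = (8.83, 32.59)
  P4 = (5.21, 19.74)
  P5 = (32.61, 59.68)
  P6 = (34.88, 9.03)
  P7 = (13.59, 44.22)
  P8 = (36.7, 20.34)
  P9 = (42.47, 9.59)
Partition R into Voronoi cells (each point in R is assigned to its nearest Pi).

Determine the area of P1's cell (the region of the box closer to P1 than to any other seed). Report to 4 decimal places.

1. box [0,46]×[0,62]: [(0, 0) (46, 0) (46, 62) (0, 62)]
2. ⊥bis P1·P0 via (10.65,42.895): [(0, 39.7245) (0, 0) (46, 0) (46, 53.4186)]  |A|=2142.2922
3. ⊥bis P1·P2 via (15.93,31.15): [(0, 33.3205) (0, 0) (46, 0) (46, 27.0529)]  |A|=1388.5878
4. ⊥bis P1·P3 via (12.1,29.815): [(13.5124, 31.4794) (0, 15.5566) (0, 0) (46, 0) (46, 27.0529)]  |A|=1268.571
5. ⊥bis P1·P4 via (10.29,23.39): [(13.5124, 31.4794) (8.62, 25.7143) (27.0958, 0) (46, 0) (46, 27.0529)]  |A|=853.1476
6. ⊥bis P1·P5 via (23.99,43.36): [(13.5124, 31.4794) (8.62, 25.7143) (27.0958, 0) (46, 0) (46, 27.0529)]  |A|=853.1476
7. ⊥bis P1·P6 via (25.125,18.035): [(34.8517, 28.5719) (13.5124, 31.4794) (8.62, 25.7143) (18.9466, 11.342)]  |A|=271.884
8. ⊥bis P1·P7 via (14.48,35.63): [(34.8517, 28.5719) (13.5124, 31.4794) (8.62, 25.7143) (18.9466, 11.342)]  |A|=271.884
9. ⊥bis P1·P8 via (26.035,23.69): [(23.8119, 16.6125) (27.8674, 29.5235) (13.5124, 31.4794) (8.62, 25.7143) (18.9466, 11.342)]  |A|=224.8668
10. ⊥bis P1·P9 via (28.92,18.315): [(23.8119, 16.6125) (27.8674, 29.5235) (13.5124, 31.4794) (8.62, 25.7143) (18.9466, 11.342)]  |A|=224.8668
11. canonical 5-gon: [(23.8119, 16.6125) (27.8674, 29.5235) (13.5124, 31.4794) (8.62, 25.7143) (18.9466, 11.342)]
12. shoelace: 224.8668

Area of P1's cell: 224.8668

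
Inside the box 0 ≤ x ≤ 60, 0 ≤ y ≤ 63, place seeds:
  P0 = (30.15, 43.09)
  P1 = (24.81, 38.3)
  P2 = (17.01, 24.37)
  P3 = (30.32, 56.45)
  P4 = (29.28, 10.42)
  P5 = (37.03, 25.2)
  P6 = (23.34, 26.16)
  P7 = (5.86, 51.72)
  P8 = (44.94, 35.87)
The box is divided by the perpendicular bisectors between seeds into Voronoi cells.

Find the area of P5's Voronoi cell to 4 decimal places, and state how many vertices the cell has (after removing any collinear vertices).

Area of P5's cell: 458.1772 (6 vertices)

1. box [0,60]×[0,63]: [(0, 0) (60, 0) (60, 63) (0, 63)]
2. ⊥bis P5·P0 via (33.59,34.145): [(0, 21.2272) (0, 0) (60, 0) (60, 44.3016)]  |A|=1965.8631
3. ⊥bis P5·P1 via (30.92,31.75): [(33.4156, 34.0779) (0, 2.9071) (0, 0) (60, 0) (60, 44.3016)]  |A|=1659.7742
4. ⊥bis P5·P2 via (27.02,24.785): [(33.4156, 34.0779) (26.8872, 27.9881) (28.0475, 0) (60, 0) (60, 44.3016)]  |A|=1228.1938
5. ⊥bis P5·P3 via (33.675,40.825): [(33.4156, 34.0779) (26.8872, 27.9881) (28.0475, 0) (60, 0) (60, 44.3016)]  |A|=1228.1938
6. ⊥bis P5·P4 via (33.155,17.81): [(33.4156, 34.0779) (26.8872, 27.9881) (27.1793, 20.9434) (60, 3.7336) (60, 44.3016)]  |A|=832.3268
7. ⊥bis P5·P6 via (30.185,25.68): [(33.4156, 34.0779) (30.589, 31.4412) (29.758, 19.5912) (60, 3.7336) (60, 44.3016)]  |A|=802.9425
8. ⊥bis P5·P7 via (21.445,38.46): [(33.4156, 34.0779) (30.589, 31.4412) (29.758, 19.5912) (60, 3.7336) (60, 44.3016)]  |A|=802.9425
9. ⊥bis P5·P8 via (40.985,30.535): [(35.2528, 34.7845) (33.4156, 34.0779) (30.589, 31.4412) (29.758, 19.5912) (60, 3.7336) (60, 16.4386)]  |A|=458.1772
10. canonical 6-gon: [(35.2528, 34.7845) (33.4156, 34.0779) (30.589, 31.4412) (29.758, 19.5912) (60, 3.7336) (60, 16.4386)]
11. shoelace: 458.1772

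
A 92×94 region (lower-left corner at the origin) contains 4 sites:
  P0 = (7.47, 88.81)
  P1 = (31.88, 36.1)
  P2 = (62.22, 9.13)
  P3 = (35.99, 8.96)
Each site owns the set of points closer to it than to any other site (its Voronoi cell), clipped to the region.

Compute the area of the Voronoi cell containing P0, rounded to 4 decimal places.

1. box [0,92]×[0,94]: [(0, 0) (92, 0) (92, 94) (0, 94)]
2. ⊥bis P0·P1 via (19.675,62.455): [(0, 53.3435) (87.792, 94) (0, 94)]  |A|=1784.6582
3. ⊥bis P0·P2 via (34.845,48.97): [(0, 53.3435) (87.792, 94) (0, 94)]  |A|=1784.6582
4. ⊥bis P0·P3 via (21.73,48.885): [(0, 53.3435) (87.792, 94) (0, 94)]  |A|=1784.6582
5. canonical 3-gon: [(0, 53.3435) (87.792, 94) (0, 94)]
6. shoelace: 1784.6582

Area of P0's cell: 1784.6582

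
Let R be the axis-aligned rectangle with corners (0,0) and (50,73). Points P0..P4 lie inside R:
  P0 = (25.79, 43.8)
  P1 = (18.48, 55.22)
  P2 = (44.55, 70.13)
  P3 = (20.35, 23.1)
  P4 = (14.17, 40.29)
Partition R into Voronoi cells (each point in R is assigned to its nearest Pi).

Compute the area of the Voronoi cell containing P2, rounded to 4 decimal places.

Area of P2's cell: 395.8265

1. box [0,50]×[0,73]: [(0, 0) (50, 0) (50, 73) (0, 73)]
2. ⊥bis P2·P0 via (35.17,56.965): [(50, 46.3987) (50, 73) (12.6646, 73)]  |A|=496.5853
3. ⊥bis P2·P1 via (31.515,62.675): [(34.5129, 57.4332) (50, 46.3987) (50, 73) (25.6099, 73)]  |A|=395.8265
4. ⊥bis P2·P3 via (32.45,46.615): [(34.5129, 57.4332) (50, 46.3987) (50, 73) (25.6099, 73)]  |A|=395.8265
5. ⊥bis P2·P4 via (29.36,55.21): [(34.5129, 57.4332) (50, 46.3987) (50, 73) (25.6099, 73)]  |A|=395.8265
6. canonical 4-gon: [(34.5129, 57.4332) (50, 46.3987) (50, 73) (25.6099, 73)]
7. shoelace: 395.8265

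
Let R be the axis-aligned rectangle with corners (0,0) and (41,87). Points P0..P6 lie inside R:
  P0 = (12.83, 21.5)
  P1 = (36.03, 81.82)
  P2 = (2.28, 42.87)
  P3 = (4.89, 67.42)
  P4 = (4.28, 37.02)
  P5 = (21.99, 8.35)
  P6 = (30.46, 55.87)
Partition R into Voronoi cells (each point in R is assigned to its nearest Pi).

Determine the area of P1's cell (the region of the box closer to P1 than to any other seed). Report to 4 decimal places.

1. box [0,41]×[0,87]: [(0, 0) (41, 0) (41, 87) (0, 87)]
2. ⊥bis P1·P0 via (24.43,51.66): [(0, 61.0562) (41, 45.2869) (41, 87) (0, 87)]  |A|=1386.9669
3. ⊥bis P1·P2 via (19.155,62.345): [(0, 78.9427) (37.1183, 46.7799) (41, 45.2869) (41, 87) (0, 87)]  |A|=1055.0075
4. ⊥bis P1·P3 via (20.46,74.62): [(30.8039, 52.2513) (37.1183, 46.7799) (41, 45.2869) (41, 87) (14.7351, 87)]  |A|=674.8957
5. ⊥bis P1·P4 via (20.155,59.42): [(30.8039, 52.2513) (33.2008, 50.1743) (39.0256, 46.0463) (41, 45.2869) (41, 87) (14.7351, 87)]  |A|=673.0955
6. ⊥bis P1·P5 via (29.01,45.085): [(30.8039, 52.2513) (33.2008, 50.1743) (39.0256, 46.0463) (41, 45.2869) (41, 87) (14.7351, 87)]  |A|=673.0955
7. ⊥bis P1·P6 via (33.245,68.845): [(22.016, 71.2552) (41, 67.1804) (41, 87) (14.7351, 87)]  |A|=394.8946
8. canonical 4-gon: [(22.016, 71.2552) (41, 67.1804) (41, 87) (14.7351, 87)]
9. shoelace: 394.8946

Area of P1's cell: 394.8946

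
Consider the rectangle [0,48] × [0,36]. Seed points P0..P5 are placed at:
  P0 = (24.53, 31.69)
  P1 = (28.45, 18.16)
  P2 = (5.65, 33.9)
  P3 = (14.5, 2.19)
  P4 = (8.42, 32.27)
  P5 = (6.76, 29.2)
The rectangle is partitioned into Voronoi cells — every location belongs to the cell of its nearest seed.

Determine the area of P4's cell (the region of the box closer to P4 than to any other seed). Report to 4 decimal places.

1. box [0,48]×[0,36]: [(0, 0) (48, 0) (48, 36) (0, 36)]
2. ⊥bis P4·P0 via (16.475,31.98): [(0, 0) (15.3236, 0) (16.6197, 36) (0, 36)]  |A|=574.9807
3. ⊥bis P4·P1 via (18.435,25.215): [(0, 0) (0.6725, 0) (16.1128, 21.9184) (16.6197, 36) (0, 36)]  |A|=414.4152
4. ⊥bis P4·P2 via (7.035,33.085): [(0, 21.1298) (0, 0) (0.6725, 0) (16.1128, 21.9184) (16.6197, 36) (8.7503, 36)]  |A|=349.3557
5. ⊥bis P4·P3 via (11.46,17.23): [(0, 21.1298) (0, 14.9136) (13.0342, 17.5482) (16.1128, 21.9184) (16.6197, 36) (8.7503, 36)]  |A|=246.2622
6. ⊥bis P4·P5 via (7.59,30.735): [(6.1199, 31.5299) (16.2614, 26.0462) (16.6197, 36) (8.7503, 36)]  |A|=69.0439
7. canonical 4-gon: [(6.1199, 31.5299) (16.2614, 26.0462) (16.6197, 36) (8.7503, 36)]
8. shoelace: 69.0439

Area of P4's cell: 69.0439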